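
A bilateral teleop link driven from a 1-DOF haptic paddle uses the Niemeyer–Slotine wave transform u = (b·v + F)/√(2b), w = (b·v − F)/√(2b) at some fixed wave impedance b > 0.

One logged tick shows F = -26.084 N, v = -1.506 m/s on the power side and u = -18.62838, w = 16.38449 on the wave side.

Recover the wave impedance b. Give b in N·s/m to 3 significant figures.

u + w = -2.24389;  u + w = √(2b)·v, so √(2b) = -2.24389/(-1.506) = 1.48997.
b = (√(2b))²/2 = 2.22000/2 = 1.11000.
(Check via u − w = 2F/√(2b): u − w = -35.01287, 2F/√(2b) = -35.01286.)

b = 1.11 N·s/m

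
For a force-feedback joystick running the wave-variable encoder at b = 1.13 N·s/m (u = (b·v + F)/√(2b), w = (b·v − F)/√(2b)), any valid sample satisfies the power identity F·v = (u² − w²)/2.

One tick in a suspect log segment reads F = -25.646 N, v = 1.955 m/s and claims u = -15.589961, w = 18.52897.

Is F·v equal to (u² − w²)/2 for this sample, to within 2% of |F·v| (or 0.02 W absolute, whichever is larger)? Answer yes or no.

F·v = (-25.646)×1.955 = -50.137930 W.
(u² − w²)/2 = (243.046884 − 343.322729)/2 = -50.137923 W.
|Δ| = 0.000007;  2% of max(1, |F·v|) = 1.002759.

yes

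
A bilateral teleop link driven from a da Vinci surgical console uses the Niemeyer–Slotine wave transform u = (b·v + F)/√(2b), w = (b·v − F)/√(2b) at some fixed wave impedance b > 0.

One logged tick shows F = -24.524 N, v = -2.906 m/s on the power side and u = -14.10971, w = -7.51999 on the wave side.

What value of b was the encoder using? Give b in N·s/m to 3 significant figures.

b = 27.7 N·s/m

u + w = -21.6297;  u + w = √(2b)·v, so √(2b) = -21.6297/(-2.906) = 7.4431.
b = (√(2b))²/2 = 55.4000/2 = 27.7000.
(Check via u − w = 2F/√(2b): u − w = -6.5897, 2F/√(2b) = -6.5897.)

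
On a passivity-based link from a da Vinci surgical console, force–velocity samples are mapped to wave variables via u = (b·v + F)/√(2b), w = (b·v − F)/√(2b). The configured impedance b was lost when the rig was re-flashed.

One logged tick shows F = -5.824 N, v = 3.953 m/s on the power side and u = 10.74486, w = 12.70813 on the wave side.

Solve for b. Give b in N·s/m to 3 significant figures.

b = 17.6 N·s/m

u + w = 23.45299;  u + w = √(2b)·v, so √(2b) = 23.45299/3.953 = 5.93296.
b = (√(2b))²/2 = 35.20001/2 = 17.60001.
(Check via u − w = 2F/√(2b): u − w = -1.96327, 2F/√(2b) = -1.96327.)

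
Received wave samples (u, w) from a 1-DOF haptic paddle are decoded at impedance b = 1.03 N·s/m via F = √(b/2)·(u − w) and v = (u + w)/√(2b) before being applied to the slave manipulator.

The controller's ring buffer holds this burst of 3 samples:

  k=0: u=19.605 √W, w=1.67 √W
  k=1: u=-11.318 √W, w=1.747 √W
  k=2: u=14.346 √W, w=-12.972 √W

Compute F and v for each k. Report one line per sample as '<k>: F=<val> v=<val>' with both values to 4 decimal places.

k=0: u−w=17.9350, u+w=21.2750; √(b/2)=0.7176, √(2b)=1.4353; F=0.7176×17.935=12.8708, v=21.2750/1.4353=14.8230
k=1: u−w=-13.0650, u+w=-9.5710; √(b/2)=0.7176, √(2b)=1.4353; F=0.7176×(-13.065)=-9.3759, v=-9.5710/1.4353=-6.6684
k=2: u−w=27.3180, u+w=1.3740; √(b/2)=0.7176, √(2b)=1.4353; F=0.7176×27.318=19.6044, v=1.3740/1.4353=0.9573

0: F=12.8708 v=14.8230
1: F=-9.3759 v=-6.6684
2: F=19.6044 v=0.9573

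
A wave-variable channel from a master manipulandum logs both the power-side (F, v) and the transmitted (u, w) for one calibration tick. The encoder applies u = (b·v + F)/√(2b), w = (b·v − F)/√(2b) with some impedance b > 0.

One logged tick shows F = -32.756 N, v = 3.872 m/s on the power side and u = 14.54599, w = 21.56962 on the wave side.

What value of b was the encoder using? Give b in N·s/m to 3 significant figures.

b = 43.5 N·s/m

u + w = 36.1156;  u + w = √(2b)·v, so √(2b) = 36.1156/3.872 = 9.3274.
b = (√(2b))²/2 = 87.0000/2 = 43.5000.
(Check via u − w = 2F/√(2b): u − w = -7.0236, 2F/√(2b) = -7.0236.)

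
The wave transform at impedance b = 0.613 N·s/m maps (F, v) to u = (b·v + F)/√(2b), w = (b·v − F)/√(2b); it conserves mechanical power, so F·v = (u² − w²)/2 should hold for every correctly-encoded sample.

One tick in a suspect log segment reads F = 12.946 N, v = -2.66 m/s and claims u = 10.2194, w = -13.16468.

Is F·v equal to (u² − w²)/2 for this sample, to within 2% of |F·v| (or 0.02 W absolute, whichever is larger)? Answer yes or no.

yes

F·v = 12.946×(-2.66) = -34.43636 W.
(u² − w²)/2 = (104.43614 − 173.30880)/2 = -34.43633 W.
|Δ| = 0.00003;  2% of max(1, |F·v|) = 0.68873.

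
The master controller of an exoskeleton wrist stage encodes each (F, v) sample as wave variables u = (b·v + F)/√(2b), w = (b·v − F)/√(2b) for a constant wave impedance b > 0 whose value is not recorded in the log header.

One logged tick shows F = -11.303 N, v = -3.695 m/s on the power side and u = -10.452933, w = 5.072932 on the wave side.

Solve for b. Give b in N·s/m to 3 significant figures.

u + w = -5.380001;  u + w = √(2b)·v, so √(2b) = -5.380001/(-3.695) = 1.456022.
b = (√(2b))²/2 = 2.120000/2 = 1.060000.
(Check via u − w = 2F/√(2b): u − w = -15.525865, 2F/√(2b) = -15.525865.)

b = 1.06 N·s/m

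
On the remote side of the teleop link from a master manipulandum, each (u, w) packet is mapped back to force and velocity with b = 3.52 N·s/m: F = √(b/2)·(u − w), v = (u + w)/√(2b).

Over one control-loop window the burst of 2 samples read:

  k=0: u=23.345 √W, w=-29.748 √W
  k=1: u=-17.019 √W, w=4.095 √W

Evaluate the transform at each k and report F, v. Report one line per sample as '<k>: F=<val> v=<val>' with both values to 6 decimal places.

0: F=70.435824 v=-2.413221
1: F=-28.010886 v=-4.870916

k=0: u−w=53.093000, u+w=-6.403000; √(b/2)=1.326650, √(2b)=2.653300; F=1.326650×53.093=70.435824, v=-6.403000/2.653300=-2.413221
k=1: u−w=-21.114000, u+w=-12.924000; √(b/2)=1.326650, √(2b)=2.653300; F=1.326650×(-21.114)=-28.010886, v=-12.924000/2.653300=-4.870916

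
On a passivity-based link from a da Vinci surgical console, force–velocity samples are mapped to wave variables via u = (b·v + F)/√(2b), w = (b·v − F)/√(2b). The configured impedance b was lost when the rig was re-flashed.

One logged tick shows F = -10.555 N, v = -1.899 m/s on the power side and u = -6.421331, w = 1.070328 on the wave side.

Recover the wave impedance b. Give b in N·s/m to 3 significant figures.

u + w = -5.351003;  u + w = √(2b)·v, so √(2b) = -5.351003/(-1.899) = 2.817800.
b = (√(2b))²/2 = 7.939999/2 = 3.970000.
(Check via u − w = 2F/√(2b): u − w = -7.491659, 2F/√(2b) = -7.491659.)

b = 3.97 N·s/m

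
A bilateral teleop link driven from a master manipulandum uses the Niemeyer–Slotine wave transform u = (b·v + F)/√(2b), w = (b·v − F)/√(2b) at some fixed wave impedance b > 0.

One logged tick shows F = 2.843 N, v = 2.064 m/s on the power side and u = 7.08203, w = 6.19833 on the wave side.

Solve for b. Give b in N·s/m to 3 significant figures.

u + w = 13.2804;  u + w = √(2b)·v, so √(2b) = 13.2804/2.064 = 6.4343.
b = (√(2b))²/2 = 41.4000/2 = 20.7000.
(Check via u − w = 2F/√(2b): u − w = 0.8837, 2F/√(2b) = 0.8837.)

b = 20.7 N·s/m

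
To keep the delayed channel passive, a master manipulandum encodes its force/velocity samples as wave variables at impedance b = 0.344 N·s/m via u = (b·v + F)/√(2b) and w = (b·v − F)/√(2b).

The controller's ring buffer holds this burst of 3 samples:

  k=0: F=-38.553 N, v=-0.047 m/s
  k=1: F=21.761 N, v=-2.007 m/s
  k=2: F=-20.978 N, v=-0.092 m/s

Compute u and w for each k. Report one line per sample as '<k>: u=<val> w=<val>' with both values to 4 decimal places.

0: u=-46.4993 w=46.4603
1: u=25.4029 w=-27.0676
2: u=-25.3294 w=25.2531

k=0: b·v=0.344×(-0.047)=-0.0162; √(2b)=0.8295; u=(-0.0162+(-38.553))/0.8295=-46.4993, w=(-0.0162−(-38.553))/0.8295=46.4603
k=1: b·v=0.344×(-2.007)=-0.6904; √(2b)=0.8295; u=(-0.6904+21.761)/0.8295=25.4029, w=(-0.6904−21.761)/0.8295=-27.0676
k=2: b·v=0.344×(-0.092)=-0.0316; √(2b)=0.8295; u=(-0.0316+(-20.978))/0.8295=-25.3294, w=(-0.0316−(-20.978))/0.8295=25.2531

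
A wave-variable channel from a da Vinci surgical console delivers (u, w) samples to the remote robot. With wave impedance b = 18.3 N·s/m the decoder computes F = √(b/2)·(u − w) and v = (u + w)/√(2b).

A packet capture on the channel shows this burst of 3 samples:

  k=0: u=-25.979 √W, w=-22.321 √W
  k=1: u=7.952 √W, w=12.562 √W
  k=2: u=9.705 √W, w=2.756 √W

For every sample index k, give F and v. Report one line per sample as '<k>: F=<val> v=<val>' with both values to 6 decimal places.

k=0: u−w=-3.658000, u+w=-48.300000; √(b/2)=3.024897, √(2b)=6.049793; F=3.024897×(-3.658)=-11.065072, v=-48.300000/6.049793=-7.983744
k=1: u−w=-4.610000, u+w=20.514000; √(b/2)=3.024897, √(2b)=6.049793; F=3.024897×(-4.61)=-13.944774, v=20.514000/6.049793=3.390860
k=2: u−w=6.949000, u+w=12.461000; √(b/2)=3.024897, √(2b)=6.049793; F=3.024897×6.949=21.020007, v=12.461000/6.049793=2.059740

0: F=-11.065072 v=-7.983744
1: F=-13.944774 v=3.390860
2: F=21.020007 v=2.059740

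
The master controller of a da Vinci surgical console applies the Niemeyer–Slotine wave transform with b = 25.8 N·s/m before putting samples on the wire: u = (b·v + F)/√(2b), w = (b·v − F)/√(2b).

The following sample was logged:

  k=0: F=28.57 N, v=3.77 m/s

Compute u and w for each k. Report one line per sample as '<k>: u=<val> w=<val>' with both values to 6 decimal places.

0: u=17.517820 w=9.563274

k=0: b·v=25.8×3.77=97.266000; √(2b)=7.183314; u=(97.266000+28.57)/7.183314=17.517820, w=(97.266000−28.57)/7.183314=9.563274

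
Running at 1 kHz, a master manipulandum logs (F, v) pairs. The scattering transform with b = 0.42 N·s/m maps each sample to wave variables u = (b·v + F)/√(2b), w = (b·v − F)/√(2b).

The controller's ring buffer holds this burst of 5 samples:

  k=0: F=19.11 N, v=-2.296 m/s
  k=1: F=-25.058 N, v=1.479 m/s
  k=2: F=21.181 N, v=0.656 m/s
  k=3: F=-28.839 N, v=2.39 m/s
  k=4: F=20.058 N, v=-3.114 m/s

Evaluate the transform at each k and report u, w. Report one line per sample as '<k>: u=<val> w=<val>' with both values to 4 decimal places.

k=0: b·v=0.42×(-2.296)=-0.9643; √(2b)=0.9165; u=(-0.9643+19.11)/0.9165=19.7986, w=(-0.9643−19.11)/0.9165=-21.9029
k=1: b·v=0.42×1.479=0.6212; √(2b)=0.9165; u=(0.6212+(-25.058))/0.9165=-26.6628, w=(0.6212−(-25.058))/0.9165=28.0183
k=2: b·v=0.42×0.656=0.2755; √(2b)=0.9165; u=(0.2755+21.181)/0.9165=23.4110, w=(0.2755−21.181)/0.9165=-22.8097
k=3: b·v=0.42×2.39=1.0038; √(2b)=0.9165; u=(1.0038+(-28.839))/0.9165=-30.3707, w=(1.0038−(-28.839))/0.9165=32.5612
k=4: b·v=0.42×(-3.114)=-1.3079; √(2b)=0.9165; u=(-1.3079+20.058)/0.9165=20.4581, w=(-1.3079−20.058)/0.9165=-23.3121

0: u=19.7986 w=-21.9029
1: u=-26.6628 w=28.0183
2: u=23.4110 w=-22.8097
3: u=-30.3707 w=32.5612
4: u=20.4581 w=-23.3121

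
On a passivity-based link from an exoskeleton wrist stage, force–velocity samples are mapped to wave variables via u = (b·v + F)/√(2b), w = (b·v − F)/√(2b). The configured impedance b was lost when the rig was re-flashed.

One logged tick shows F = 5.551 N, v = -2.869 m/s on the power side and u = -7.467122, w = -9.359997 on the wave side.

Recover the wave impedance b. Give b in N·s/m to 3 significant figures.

b = 17.2 N·s/m

u + w = -16.827119;  u + w = √(2b)·v, so √(2b) = -16.827119/(-2.869) = 5.865151.
b = (√(2b))²/2 = 34.399999/2 = 17.200000.
(Check via u − w = 2F/√(2b): u − w = 1.892875, 2F/√(2b) = 1.892875.)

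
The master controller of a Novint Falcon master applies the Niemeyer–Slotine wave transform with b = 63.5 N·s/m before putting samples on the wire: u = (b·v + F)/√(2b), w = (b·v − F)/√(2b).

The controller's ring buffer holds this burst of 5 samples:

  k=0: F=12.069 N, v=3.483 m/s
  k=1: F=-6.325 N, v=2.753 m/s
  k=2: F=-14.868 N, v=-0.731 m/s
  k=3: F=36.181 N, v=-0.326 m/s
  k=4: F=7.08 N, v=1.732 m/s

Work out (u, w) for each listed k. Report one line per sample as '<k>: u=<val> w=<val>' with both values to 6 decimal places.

k=0: b·v=63.5×3.483=221.170500; √(2b)=11.269428; u=(221.170500+12.069)/11.269428=20.696659, w=(221.170500−12.069)/11.269428=18.554758
k=1: b·v=63.5×2.753=174.815500; √(2b)=11.269428; u=(174.815500+(-6.325))/11.269428=14.951114, w=(174.815500−(-6.325))/11.269428=16.073620
k=2: b·v=63.5×(-0.731)=-46.418500; √(2b)=11.269428; u=(-46.418500+(-14.868))/11.269428=-5.438297, w=(-46.418500−(-14.868))/11.269428=-2.799654
k=3: b·v=63.5×(-0.326)=-20.701000; √(2b)=11.269428; u=(-20.701000+36.181)/11.269428=1.373628, w=(-20.701000−36.181)/11.269428=-5.047461
k=4: b·v=63.5×1.732=109.982000; √(2b)=11.269428; u=(109.982000+7.08)/11.269428=10.387573, w=(109.982000−7.08)/11.269428=9.131076

0: u=20.696659 w=18.554758
1: u=14.951114 w=16.073620
2: u=-5.438297 w=-2.799654
3: u=1.373628 w=-5.047461
4: u=10.387573 w=9.131076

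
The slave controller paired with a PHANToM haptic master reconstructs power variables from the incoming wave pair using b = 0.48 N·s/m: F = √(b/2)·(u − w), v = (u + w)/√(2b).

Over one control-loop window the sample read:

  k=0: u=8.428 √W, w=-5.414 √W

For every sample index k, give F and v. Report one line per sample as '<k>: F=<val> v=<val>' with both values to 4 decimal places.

k=0: u−w=13.8420, u+w=3.0140; √(b/2)=0.4899, √(2b)=0.9798; F=0.4899×13.842=6.7812, v=3.0140/0.9798=3.0762

0: F=6.7812 v=3.0762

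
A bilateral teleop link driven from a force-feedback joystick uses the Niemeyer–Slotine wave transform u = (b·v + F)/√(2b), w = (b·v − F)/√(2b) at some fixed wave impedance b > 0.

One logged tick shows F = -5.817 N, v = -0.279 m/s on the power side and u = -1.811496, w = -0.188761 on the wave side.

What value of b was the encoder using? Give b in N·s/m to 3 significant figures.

u + w = -2.000257;  u + w = √(2b)·v, so √(2b) = -2.000257/(-0.279) = 7.169380.
b = (√(2b))²/2 = 51.400009/2 = 25.700004.
(Check via u − w = 2F/√(2b): u − w = -1.622735, 2F/√(2b) = -1.622734.)

b = 25.7 N·s/m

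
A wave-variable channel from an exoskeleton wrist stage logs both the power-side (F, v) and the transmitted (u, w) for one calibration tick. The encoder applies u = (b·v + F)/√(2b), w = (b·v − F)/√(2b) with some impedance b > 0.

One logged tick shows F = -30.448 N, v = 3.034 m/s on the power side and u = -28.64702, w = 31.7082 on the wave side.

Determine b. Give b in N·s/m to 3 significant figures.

b = 0.509 N·s/m

u + w = 3.0612;  u + w = √(2b)·v, so √(2b) = 3.0612/3.034 = 1.0090.
b = (√(2b))²/2 = 1.0180/2 = 0.5090.
(Check via u − w = 2F/√(2b): u − w = -60.3552, 2F/√(2b) = -60.3553.)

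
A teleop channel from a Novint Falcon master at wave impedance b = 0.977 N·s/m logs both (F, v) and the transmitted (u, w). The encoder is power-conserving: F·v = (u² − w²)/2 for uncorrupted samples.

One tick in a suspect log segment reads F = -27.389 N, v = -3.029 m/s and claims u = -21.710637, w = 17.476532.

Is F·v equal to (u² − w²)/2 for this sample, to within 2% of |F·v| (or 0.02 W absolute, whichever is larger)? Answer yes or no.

yes

F·v = (-27.389)×(-3.029) = 82.961281 W.
(u² − w²)/2 = (471.351759 − 305.429171)/2 = 82.961294 W.
|Δ| = 0.000013;  2% of max(1, |F·v|) = 1.659226.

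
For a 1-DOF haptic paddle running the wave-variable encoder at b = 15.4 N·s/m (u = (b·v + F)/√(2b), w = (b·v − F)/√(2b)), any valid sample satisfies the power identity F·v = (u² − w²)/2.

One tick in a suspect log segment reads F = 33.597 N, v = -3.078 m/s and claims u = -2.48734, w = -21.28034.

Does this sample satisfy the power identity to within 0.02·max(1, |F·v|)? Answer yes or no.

no

F·v = 33.597×(-3.078) = -103.41157 W.
(u² − w²)/2 = (6.18686 − 452.85287)/2 = -223.33301 W.
|Δ| = 119.92144;  2% of max(1, |F·v|) = 2.06823.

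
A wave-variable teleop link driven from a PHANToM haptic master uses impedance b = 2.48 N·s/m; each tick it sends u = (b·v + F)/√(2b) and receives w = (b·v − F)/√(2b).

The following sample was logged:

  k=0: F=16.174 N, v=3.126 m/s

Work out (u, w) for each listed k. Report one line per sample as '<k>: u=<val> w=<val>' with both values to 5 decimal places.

k=0: b·v=2.48×3.126=7.75248; √(2b)=2.22711; u=(7.75248+16.174)/2.22711=10.74331, w=(7.75248−16.174)/2.22711=-3.78137

0: u=10.74331 w=-3.78137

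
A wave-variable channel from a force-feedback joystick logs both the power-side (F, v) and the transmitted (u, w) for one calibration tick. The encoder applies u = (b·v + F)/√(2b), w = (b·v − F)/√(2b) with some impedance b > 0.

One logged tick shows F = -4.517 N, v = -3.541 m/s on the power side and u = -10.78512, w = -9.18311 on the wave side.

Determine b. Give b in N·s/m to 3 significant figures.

u + w = -19.9682;  u + w = √(2b)·v, so √(2b) = -19.9682/(-3.541) = 5.6391.
b = (√(2b))²/2 = 31.8000/2 = 15.9000.
(Check via u − w = 2F/√(2b): u − w = -1.6020, 2F/√(2b) = -1.6020.)

b = 15.9 N·s/m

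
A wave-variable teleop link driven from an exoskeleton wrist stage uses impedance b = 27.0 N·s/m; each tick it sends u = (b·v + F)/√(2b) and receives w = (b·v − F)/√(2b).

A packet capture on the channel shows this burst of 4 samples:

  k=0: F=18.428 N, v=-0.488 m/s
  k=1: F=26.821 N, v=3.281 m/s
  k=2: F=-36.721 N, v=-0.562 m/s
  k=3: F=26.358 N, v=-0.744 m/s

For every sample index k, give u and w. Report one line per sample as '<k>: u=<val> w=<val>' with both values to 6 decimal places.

k=0: b·v=27.0×(-0.488)=-13.176000; √(2b)=7.348469; u=(-13.176000+18.428)/7.348469=0.714707, w=(-13.176000−18.428)/7.348469=-4.300760
k=1: b·v=27.0×3.281=88.587000; √(2b)=7.348469; u=(88.587000+26.821)/7.348469=15.705040, w=(88.587000−26.821)/7.348469=8.405288
k=2: b·v=27.0×(-0.562)=-15.174000; √(2b)=7.348469; u=(-15.174000+(-36.721))/7.348469=-7.062015, w=(-15.174000−(-36.721))/7.348469=2.932175
k=3: b·v=27.0×(-0.744)=-20.088000; √(2b)=7.348469; u=(-20.088000+26.358)/7.348469=0.853239, w=(-20.088000−26.358)/7.348469=-6.320500

0: u=0.714707 w=-4.300760
1: u=15.705040 w=8.405288
2: u=-7.062015 w=2.932175
3: u=0.853239 w=-6.320500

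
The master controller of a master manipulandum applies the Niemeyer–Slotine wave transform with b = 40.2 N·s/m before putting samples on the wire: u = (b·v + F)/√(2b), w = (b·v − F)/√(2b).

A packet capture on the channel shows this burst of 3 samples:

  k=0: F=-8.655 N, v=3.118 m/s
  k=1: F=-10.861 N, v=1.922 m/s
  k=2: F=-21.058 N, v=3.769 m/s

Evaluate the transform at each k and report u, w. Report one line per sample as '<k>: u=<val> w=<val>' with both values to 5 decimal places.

k=0: b·v=40.2×3.118=125.34360; √(2b)=8.96660; u=(125.34360+(-8.655))/8.96660=13.01369, w=(125.34360−(-8.655))/8.96660=14.94419
k=1: b·v=40.2×1.922=77.26440; √(2b)=8.96660; u=(77.26440+(-10.861))/8.96660=7.40563, w=(77.26440−(-10.861))/8.96660=9.82818
k=2: b·v=40.2×3.769=151.51380; √(2b)=8.96660; u=(151.51380+(-21.058))/8.96660=14.54907, w=(151.51380−(-21.058))/8.96660=19.24606

0: u=13.01369 w=14.94419
1: u=7.40563 w=9.82818
2: u=14.54907 w=19.24606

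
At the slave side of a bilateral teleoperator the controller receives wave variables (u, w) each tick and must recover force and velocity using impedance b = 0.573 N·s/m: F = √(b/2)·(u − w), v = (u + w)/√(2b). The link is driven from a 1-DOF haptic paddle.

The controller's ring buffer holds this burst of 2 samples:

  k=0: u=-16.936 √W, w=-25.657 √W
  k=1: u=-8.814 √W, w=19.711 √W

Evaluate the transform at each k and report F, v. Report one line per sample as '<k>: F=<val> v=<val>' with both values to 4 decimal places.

k=0: u−w=8.7210, u+w=-42.5930; √(b/2)=0.5353, √(2b)=1.0705; F=0.5353×8.721=4.6680, v=-42.5930/1.0705=-39.7874
k=1: u−w=-28.5250, u+w=10.8970; √(b/2)=0.5353, √(2b)=1.0705; F=0.5353×(-28.525)=-15.2682, v=10.8970/1.0705=10.1792

0: F=4.6680 v=-39.7874
1: F=-15.2682 v=10.1792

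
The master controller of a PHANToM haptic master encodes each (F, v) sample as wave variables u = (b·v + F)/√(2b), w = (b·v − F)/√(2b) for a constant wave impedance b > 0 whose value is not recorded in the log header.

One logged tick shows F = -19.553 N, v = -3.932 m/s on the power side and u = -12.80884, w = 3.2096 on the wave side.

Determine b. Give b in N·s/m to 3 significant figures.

u + w = -9.59924;  u + w = √(2b)·v, so √(2b) = -9.59924/(-3.932) = 2.44131.
b = (√(2b))²/2 = 5.96001/2 = 2.98000.
(Check via u − w = 2F/√(2b): u − w = -16.01844, 2F/√(2b) = -16.01843.)

b = 2.98 N·s/m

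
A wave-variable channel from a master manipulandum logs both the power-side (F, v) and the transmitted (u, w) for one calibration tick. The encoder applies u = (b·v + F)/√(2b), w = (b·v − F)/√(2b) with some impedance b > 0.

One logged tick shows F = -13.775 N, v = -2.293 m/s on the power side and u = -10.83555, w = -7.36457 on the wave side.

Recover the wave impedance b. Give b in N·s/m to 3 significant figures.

u + w = -18.2001;  u + w = √(2b)·v, so √(2b) = -18.2001/(-2.293) = 7.9373.
b = (√(2b))²/2 = 63.0000/2 = 31.5000.
(Check via u − w = 2F/√(2b): u − w = -3.4710, 2F/√(2b) = -3.4710.)

b = 31.5 N·s/m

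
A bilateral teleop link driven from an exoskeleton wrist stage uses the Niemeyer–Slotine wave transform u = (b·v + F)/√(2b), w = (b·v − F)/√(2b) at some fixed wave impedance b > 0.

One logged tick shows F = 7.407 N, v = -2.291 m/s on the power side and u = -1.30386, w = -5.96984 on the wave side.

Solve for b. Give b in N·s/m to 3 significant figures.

u + w = -7.2737;  u + w = √(2b)·v, so √(2b) = -7.2737/(-2.291) = 3.1749.
b = (√(2b))²/2 = 10.0800/2 = 5.0400.
(Check via u − w = 2F/√(2b): u − w = 4.6660, 2F/√(2b) = 4.6660.)

b = 5.04 N·s/m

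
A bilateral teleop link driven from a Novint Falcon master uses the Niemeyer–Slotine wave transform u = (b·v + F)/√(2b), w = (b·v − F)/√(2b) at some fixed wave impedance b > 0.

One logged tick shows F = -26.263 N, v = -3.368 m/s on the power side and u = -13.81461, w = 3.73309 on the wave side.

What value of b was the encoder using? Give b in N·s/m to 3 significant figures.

b = 4.48 N·s/m

u + w = -10.0815;  u + w = √(2b)·v, so √(2b) = -10.0815/(-3.368) = 2.9933.
b = (√(2b))²/2 = 8.9600/2 = 4.4800.
(Check via u − w = 2F/√(2b): u − w = -17.5477, 2F/√(2b) = -17.5477.)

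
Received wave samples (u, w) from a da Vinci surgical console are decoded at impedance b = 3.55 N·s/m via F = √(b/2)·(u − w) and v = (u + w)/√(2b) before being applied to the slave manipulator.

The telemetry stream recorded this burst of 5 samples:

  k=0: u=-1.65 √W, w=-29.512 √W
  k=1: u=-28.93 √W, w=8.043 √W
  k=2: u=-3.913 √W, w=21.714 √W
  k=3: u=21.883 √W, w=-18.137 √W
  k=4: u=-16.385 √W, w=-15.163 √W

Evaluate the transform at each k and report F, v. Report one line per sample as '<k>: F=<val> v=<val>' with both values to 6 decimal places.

k=0: u−w=27.862000, u+w=-31.162000; √(b/2)=1.332291, √(2b)=2.664583; F=1.332291×27.862=37.120299, v=-31.162000/2.664583=-11.694890
k=1: u−w=-36.973000, u+w=-20.887000; √(b/2)=1.332291, √(2b)=2.664583; F=1.332291×(-36.973)=-49.258805, v=-20.887000/2.664583=-7.838751
k=2: u−w=-25.627000, u+w=17.801000; √(b/2)=1.332291, √(2b)=2.664583; F=1.332291×(-25.627)=-34.142628, v=17.801000/2.664583=6.680596
k=3: u−w=40.020000, u+w=3.746000; √(b/2)=1.332291, √(2b)=2.664583; F=1.332291×40.02=53.318296, v=3.746000/2.664583=1.405849
k=4: u−w=-1.222000, u+w=-31.548000; √(b/2)=1.332291, √(2b)=2.664583; F=1.332291×(-1.222)=-1.628060, v=-31.548000/2.664583=-11.839753

0: F=37.120299 v=-11.694890
1: F=-49.258805 v=-7.838751
2: F=-34.142628 v=6.680596
3: F=53.318296 v=1.405849
4: F=-1.628060 v=-11.839753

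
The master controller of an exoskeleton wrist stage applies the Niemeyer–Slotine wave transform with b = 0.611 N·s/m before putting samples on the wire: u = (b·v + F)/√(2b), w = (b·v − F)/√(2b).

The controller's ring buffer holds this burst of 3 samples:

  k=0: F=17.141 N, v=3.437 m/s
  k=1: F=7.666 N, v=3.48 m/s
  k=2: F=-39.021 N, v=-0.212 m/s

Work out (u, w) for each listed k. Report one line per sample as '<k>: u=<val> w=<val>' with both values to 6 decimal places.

0: u=17.405728 w=-13.606327
1: u=8.858256 w=-5.011321
2: u=-35.416208 w=35.181855

k=0: b·v=0.611×3.437=2.100007; √(2b)=1.105441; u=(2.100007+17.141)/1.105441=17.405728, w=(2.100007−17.141)/1.105441=-13.606327
k=1: b·v=0.611×3.48=2.126280; √(2b)=1.105441; u=(2.126280+7.666)/1.105441=8.858256, w=(2.126280−7.666)/1.105441=-5.011321
k=2: b·v=0.611×(-0.212)=-0.129532; √(2b)=1.105441; u=(-0.129532+(-39.021))/1.105441=-35.416208, w=(-0.129532−(-39.021))/1.105441=35.181855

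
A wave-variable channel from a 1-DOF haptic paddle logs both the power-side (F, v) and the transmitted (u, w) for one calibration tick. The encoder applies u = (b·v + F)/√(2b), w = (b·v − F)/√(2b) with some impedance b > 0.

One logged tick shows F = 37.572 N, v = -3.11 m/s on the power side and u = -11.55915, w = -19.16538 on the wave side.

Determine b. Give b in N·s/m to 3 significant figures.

b = 48.8 N·s/m

u + w = -30.7245;  u + w = √(2b)·v, so √(2b) = -30.7245/(-3.11) = 9.8793.
b = (√(2b))²/2 = 97.6000/2 = 48.8000.
(Check via u − w = 2F/√(2b): u − w = 7.6062, 2F/√(2b) = 7.6062.)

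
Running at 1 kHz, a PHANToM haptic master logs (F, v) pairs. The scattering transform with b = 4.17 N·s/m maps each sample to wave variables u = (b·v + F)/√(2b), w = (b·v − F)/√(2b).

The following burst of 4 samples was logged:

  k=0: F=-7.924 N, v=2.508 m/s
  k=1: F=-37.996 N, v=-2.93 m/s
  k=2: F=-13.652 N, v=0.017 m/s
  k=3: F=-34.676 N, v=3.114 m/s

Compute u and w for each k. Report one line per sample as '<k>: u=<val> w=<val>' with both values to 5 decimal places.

0: u=0.87758 w=6.36529
1: u=-17.38772 w=8.92616
2: u=-4.70275 w=4.75185
3: u=-7.51085 w=16.50379

k=0: b·v=4.17×2.508=10.45836; √(2b)=2.88791; u=(10.45836+(-7.924))/2.88791=0.87758, w=(10.45836−(-7.924))/2.88791=6.36529
k=1: b·v=4.17×(-2.93)=-12.21810; √(2b)=2.88791; u=(-12.21810+(-37.996))/2.88791=-17.38772, w=(-12.21810−(-37.996))/2.88791=8.92616
k=2: b·v=4.17×0.017=0.07089; √(2b)=2.88791; u=(0.07089+(-13.652))/2.88791=-4.70275, w=(0.07089−(-13.652))/2.88791=4.75185
k=3: b·v=4.17×3.114=12.98538; √(2b)=2.88791; u=(12.98538+(-34.676))/2.88791=-7.51085, w=(12.98538−(-34.676))/2.88791=16.50379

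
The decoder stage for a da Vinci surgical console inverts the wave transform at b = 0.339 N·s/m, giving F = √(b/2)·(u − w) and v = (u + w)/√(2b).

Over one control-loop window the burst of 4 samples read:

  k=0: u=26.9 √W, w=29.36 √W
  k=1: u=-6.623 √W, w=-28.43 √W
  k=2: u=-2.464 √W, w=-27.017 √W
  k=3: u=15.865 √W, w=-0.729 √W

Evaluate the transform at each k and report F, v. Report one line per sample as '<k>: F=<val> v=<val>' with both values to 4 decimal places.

0: F=-1.0128 v=68.3258
1: F=8.9780 v=-42.5707
2: F=10.1086 v=-35.8037
3: F=6.8318 v=18.3821

k=0: u−w=-2.4600, u+w=56.2600; √(b/2)=0.4117, √(2b)=0.8234; F=0.4117×(-2.46)=-1.0128, v=56.2600/0.8234=68.3258
k=1: u−w=21.8070, u+w=-35.0530; √(b/2)=0.4117, √(2b)=0.8234; F=0.4117×21.807=8.9780, v=-35.0530/0.8234=-42.5707
k=2: u−w=24.5530, u+w=-29.4810; √(b/2)=0.4117, √(2b)=0.8234; F=0.4117×24.553=10.1086, v=-29.4810/0.8234=-35.8037
k=3: u−w=16.5940, u+w=15.1360; √(b/2)=0.4117, √(2b)=0.8234; F=0.4117×16.594=6.8318, v=15.1360/0.8234=18.3821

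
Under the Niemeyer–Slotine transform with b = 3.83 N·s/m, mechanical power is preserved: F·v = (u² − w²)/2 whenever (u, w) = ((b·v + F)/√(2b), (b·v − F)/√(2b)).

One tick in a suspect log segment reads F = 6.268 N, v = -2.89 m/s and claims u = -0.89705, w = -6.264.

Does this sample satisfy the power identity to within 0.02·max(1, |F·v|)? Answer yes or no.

F·v = 6.268×(-2.89) = -18.11452 W.
(u² − w²)/2 = (0.80470 − 39.23770)/2 = -19.21650 W.
|Δ| = 1.10198;  2% of max(1, |F·v|) = 0.36229.

no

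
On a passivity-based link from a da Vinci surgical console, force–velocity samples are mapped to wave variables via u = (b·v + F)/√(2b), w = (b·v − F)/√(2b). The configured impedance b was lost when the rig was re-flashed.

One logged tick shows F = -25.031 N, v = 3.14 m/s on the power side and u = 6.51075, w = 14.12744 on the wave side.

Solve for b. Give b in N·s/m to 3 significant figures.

u + w = 20.6382;  u + w = √(2b)·v, so √(2b) = 20.6382/3.14 = 6.5727.
b = (√(2b))²/2 = 43.2000/2 = 21.6000.
(Check via u − w = 2F/√(2b): u − w = -7.6167, 2F/√(2b) = -7.6167.)

b = 21.6 N·s/m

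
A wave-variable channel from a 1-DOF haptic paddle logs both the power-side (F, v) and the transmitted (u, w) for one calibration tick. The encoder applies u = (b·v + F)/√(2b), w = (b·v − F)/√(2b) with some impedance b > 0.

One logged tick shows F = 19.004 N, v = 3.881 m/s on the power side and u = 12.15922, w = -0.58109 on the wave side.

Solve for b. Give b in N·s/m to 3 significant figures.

b = 4.45 N·s/m

u + w = 11.57813;  u + w = √(2b)·v, so √(2b) = 11.57813/3.881 = 2.98329.
b = (√(2b))²/2 = 8.89999/2 = 4.45000.
(Check via u − w = 2F/√(2b): u − w = 12.74031, 2F/√(2b) = 12.74032.)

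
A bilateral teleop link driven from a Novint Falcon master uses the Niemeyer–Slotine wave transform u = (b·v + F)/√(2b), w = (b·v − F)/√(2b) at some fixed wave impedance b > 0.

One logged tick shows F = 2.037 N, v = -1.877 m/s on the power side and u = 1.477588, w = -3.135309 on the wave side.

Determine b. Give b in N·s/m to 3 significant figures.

u + w = -1.657721;  u + w = √(2b)·v, so √(2b) = -1.657721/(-1.877) = 0.883176.
b = (√(2b))²/2 = 0.780000/2 = 0.390000.
(Check via u − w = 2F/√(2b): u − w = 4.612897, 2F/√(2b) = 4.612898.)

b = 0.39 N·s/m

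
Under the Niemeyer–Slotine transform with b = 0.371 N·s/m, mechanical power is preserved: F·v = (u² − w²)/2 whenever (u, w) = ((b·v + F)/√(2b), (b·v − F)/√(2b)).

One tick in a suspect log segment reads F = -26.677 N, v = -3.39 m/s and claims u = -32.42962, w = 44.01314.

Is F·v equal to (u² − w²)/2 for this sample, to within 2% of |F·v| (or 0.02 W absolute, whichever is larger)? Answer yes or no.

no

F·v = (-26.677)×(-3.39) = 90.43503 W.
(u² − w²)/2 = (1051.68025 − 1937.15649)/2 = -442.73812 W.
|Δ| = 533.17315;  2% of max(1, |F·v|) = 1.80870.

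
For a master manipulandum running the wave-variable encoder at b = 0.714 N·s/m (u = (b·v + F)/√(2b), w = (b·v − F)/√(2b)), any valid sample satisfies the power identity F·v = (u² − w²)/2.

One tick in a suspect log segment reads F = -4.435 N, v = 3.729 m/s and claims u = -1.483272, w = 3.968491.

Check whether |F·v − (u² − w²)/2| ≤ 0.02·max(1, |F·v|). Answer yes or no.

no

F·v = (-4.435)×3.729 = -16.538115 W.
(u² − w²)/2 = (2.200096 − 15.748921)/2 = -6.774412 W.
|Δ| = 9.763703;  2% of max(1, |F·v|) = 0.330762.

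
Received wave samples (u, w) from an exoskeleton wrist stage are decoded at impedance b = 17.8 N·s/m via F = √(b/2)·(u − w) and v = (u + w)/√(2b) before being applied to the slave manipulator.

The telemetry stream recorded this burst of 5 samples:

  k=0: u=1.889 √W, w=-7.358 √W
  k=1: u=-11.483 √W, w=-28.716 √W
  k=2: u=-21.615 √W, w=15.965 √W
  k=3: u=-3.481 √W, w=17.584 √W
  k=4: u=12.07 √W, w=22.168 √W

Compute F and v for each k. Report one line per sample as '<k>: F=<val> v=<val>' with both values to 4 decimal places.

k=0: u−w=9.2470, u+w=-5.4690; √(b/2)=2.9833, √(2b)=5.9666; F=2.9833×9.247=27.5865, v=-5.4690/5.9666=-0.9166
k=1: u−w=17.2330, u+w=-40.1990; √(b/2)=2.9833, √(2b)=5.9666; F=2.9833×17.233=51.4110, v=-40.1990/5.9666=-6.7374
k=2: u−w=-37.5800, u+w=-5.6500; √(b/2)=2.9833, √(2b)=5.9666; F=2.9833×(-37.58)=-112.1119, v=-5.6500/5.9666=-0.9469
k=3: u−w=-21.0650, u+w=14.1030; √(b/2)=2.9833, √(2b)=5.9666; F=2.9833×(-21.065)=-62.8429, v=14.1030/5.9666=2.3637
k=4: u−w=-10.0980, u+w=34.2380; √(b/2)=2.9833, √(2b)=5.9666; F=2.9833×(-10.098)=-30.1252, v=34.2380/5.9666=5.7383

0: F=27.5865 v=-0.9166
1: F=51.4110 v=-6.7374
2: F=-112.1119 v=-0.9469
3: F=-62.8429 v=2.3637
4: F=-30.1252 v=5.7383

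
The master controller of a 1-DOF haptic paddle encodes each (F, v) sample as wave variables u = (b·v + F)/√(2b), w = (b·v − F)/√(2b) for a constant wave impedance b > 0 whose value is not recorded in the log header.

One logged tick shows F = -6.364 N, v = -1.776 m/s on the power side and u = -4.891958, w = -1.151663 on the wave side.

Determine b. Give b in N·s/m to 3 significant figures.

b = 5.79 N·s/m

u + w = -6.043621;  u + w = √(2b)·v, so √(2b) = -6.043621/(-1.776) = 3.402940.
b = (√(2b))²/2 = 11.579999/2 = 5.789999.
(Check via u − w = 2F/√(2b): u − w = -3.740295, 2F/√(2b) = -3.740295.)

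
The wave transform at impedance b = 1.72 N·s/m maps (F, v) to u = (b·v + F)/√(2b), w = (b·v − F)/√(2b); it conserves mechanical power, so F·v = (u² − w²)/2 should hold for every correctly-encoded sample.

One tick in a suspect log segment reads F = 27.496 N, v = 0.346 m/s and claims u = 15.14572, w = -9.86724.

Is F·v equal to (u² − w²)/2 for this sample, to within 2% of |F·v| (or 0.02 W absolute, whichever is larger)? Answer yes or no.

F·v = 27.496×0.346 = 9.51362 W.
(u² − w²)/2 = (229.39283 − 97.36243)/2 = 66.01520 W.
|Δ| = 56.50159;  2% of max(1, |F·v|) = 0.19027.

no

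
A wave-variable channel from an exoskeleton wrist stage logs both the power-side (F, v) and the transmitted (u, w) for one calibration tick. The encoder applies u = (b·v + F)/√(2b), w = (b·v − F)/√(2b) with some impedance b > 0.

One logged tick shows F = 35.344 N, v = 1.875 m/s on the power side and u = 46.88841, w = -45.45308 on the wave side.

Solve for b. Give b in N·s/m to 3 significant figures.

u + w = 1.43533;  u + w = √(2b)·v, so √(2b) = 1.43533/1.875 = 0.76551.
b = (√(2b))²/2 = 0.58600/2 = 0.29300.
(Check via u − w = 2F/√(2b): u − w = 92.34149, 2F/√(2b) = 92.34113.)

b = 0.293 N·s/m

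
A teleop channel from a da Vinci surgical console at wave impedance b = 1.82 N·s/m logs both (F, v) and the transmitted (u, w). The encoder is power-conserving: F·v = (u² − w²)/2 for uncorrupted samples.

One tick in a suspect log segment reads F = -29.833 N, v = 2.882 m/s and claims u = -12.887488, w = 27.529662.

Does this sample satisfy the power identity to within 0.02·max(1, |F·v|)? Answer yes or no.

no

F·v = (-29.833)×2.882 = -85.978706 W.
(u² − w²)/2 = (166.087347 − 757.882290)/2 = -295.897471 W.
|Δ| = 209.918765;  2% of max(1, |F·v|) = 1.719574.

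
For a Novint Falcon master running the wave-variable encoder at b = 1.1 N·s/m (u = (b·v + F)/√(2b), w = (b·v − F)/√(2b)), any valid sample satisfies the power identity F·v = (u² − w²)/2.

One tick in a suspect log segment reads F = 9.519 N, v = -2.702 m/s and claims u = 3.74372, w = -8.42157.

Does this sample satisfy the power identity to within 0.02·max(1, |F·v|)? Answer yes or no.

no

F·v = 9.519×(-2.702) = -25.7203 W.
(u² − w²)/2 = (14.0154 − 70.9228)/2 = -28.4537 W.
|Δ| = 2.7334;  2% of max(1, |F·v|) = 0.5144.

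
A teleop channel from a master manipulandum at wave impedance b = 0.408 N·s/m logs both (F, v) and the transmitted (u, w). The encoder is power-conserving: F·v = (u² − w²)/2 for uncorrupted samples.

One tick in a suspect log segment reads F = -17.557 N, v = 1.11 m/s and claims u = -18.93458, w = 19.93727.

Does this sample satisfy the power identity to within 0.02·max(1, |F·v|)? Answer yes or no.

F·v = (-17.557)×1.11 = -19.48827 W.
(u² − w²)/2 = (358.51832 − 397.49474)/2 = -19.48821 W.
|Δ| = 0.00006;  2% of max(1, |F·v|) = 0.38977.

yes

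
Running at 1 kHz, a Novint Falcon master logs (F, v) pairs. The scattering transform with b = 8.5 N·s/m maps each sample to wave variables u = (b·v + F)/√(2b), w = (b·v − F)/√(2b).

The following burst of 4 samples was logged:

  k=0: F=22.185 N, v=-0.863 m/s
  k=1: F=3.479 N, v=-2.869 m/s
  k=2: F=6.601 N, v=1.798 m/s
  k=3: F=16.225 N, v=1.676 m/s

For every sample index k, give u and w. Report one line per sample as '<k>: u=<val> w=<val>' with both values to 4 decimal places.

k=0: b·v=8.5×(-0.863)=-7.3355; √(2b)=4.1231; u=(-7.3355+22.185)/4.1231=3.6015, w=(-7.3355−22.185)/4.1231=-7.1598
k=1: b·v=8.5×(-2.869)=-24.3865; √(2b)=4.1231; u=(-24.3865+3.479)/4.1231=-5.0708, w=(-24.3865−3.479)/4.1231=-6.7584
k=2: b·v=8.5×1.798=15.2830; √(2b)=4.1231; u=(15.2830+6.601)/4.1231=5.3076, w=(15.2830−6.601)/4.1231=2.1057
k=3: b·v=8.5×1.676=14.2460; √(2b)=4.1231; u=(14.2460+16.225)/4.1231=7.3903, w=(14.2460−16.225)/4.1231=-0.4800

0: u=3.6015 w=-7.1598
1: u=-5.0708 w=-6.7584
2: u=5.3076 w=2.1057
3: u=7.3903 w=-0.4800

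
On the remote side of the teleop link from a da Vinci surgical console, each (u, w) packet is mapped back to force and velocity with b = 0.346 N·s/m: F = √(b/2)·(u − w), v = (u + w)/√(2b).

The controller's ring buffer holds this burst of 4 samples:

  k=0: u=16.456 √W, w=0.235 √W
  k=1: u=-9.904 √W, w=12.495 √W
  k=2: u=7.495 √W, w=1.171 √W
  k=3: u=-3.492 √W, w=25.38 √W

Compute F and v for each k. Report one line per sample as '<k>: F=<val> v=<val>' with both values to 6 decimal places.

k=0: u−w=16.221000, u+w=16.691000; √(b/2)=0.415933, √(2b)=0.831865; F=0.415933×16.221=6.746844, v=16.691000/0.831865=20.064545
k=1: u−w=-22.399000, u+w=2.591000; √(b/2)=0.415933, √(2b)=0.831865; F=0.415933×(-22.399)=-9.316476, v=2.591000/0.831865=3.114687
k=2: u−w=6.324000, u+w=8.666000; √(b/2)=0.415933, √(2b)=0.831865; F=0.415933×6.324=2.630358, v=8.666000/0.831865=10.417551
k=3: u−w=-28.872000, u+w=21.888000; √(b/2)=0.415933, √(2b)=0.831865; F=0.415933×(-28.872)=-12.008809, v=21.888000/0.831865=26.311950

0: F=6.746844 v=20.064545
1: F=-9.316476 v=3.114687
2: F=2.630358 v=10.417551
3: F=-12.008809 v=26.311950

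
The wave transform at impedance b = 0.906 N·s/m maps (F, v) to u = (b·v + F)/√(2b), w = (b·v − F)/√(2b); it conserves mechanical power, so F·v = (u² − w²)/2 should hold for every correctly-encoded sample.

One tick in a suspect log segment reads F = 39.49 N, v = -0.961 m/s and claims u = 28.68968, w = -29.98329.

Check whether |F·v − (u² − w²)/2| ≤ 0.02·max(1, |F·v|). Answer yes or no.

F·v = 39.49×(-0.961) = -37.94989 W.
(u² − w²)/2 = (823.09774 − 898.99768)/2 = -37.94997 W.
|Δ| = 0.00008;  2% of max(1, |F·v|) = 0.75900.

yes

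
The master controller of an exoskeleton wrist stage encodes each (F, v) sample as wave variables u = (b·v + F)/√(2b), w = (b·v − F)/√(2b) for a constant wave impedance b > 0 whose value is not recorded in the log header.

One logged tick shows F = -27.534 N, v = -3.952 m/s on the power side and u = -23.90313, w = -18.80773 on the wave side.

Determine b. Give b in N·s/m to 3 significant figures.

u + w = -42.71086;  u + w = √(2b)·v, so √(2b) = -42.71086/(-3.952) = 10.80740.
b = (√(2b))²/2 = 116.79998/2 = 58.39999.
(Check via u − w = 2F/√(2b): u − w = -5.09540, 2F/√(2b) = -5.09540.)

b = 58.4 N·s/m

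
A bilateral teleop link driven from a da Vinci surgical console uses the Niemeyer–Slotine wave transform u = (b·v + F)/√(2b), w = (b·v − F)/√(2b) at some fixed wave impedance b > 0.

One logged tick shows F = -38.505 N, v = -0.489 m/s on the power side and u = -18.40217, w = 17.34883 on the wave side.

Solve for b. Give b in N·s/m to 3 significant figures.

u + w = -1.0533;  u + w = √(2b)·v, so √(2b) = -1.0533/(-0.489) = 2.1541.
b = (√(2b))²/2 = 4.6400/2 = 2.3200.
(Check via u − w = 2F/√(2b): u − w = -35.7510, 2F/√(2b) = -35.7509.)

b = 2.32 N·s/m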